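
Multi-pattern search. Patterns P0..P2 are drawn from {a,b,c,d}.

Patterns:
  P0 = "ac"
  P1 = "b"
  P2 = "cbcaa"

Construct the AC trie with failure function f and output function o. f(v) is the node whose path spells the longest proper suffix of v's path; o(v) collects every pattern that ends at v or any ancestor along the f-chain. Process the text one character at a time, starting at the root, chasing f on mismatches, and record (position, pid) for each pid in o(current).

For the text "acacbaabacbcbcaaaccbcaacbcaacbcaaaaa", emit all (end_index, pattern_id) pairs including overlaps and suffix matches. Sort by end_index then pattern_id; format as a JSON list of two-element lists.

Build automaton:
Trie nodes:
  0='ε' goto a→1 b→3 c→4
  1='a' goto c→2
  2='ac' goto ·  ←P0
  3='b' goto ·  ←P1
  4='c' goto b→5
  5='cb' goto c→6
  6='cbc' goto a→7
  7='cbca' goto a→8
  8='cbcaa' goto ·  ←P2

Failure links (BFS by depth):
  fail(1) 'a': from fail(0)=0 chase 'a': 0 ⇒ 0;  out=∅∪out(0)=∅
  fail(3) 'b': from fail(0)=0 chase 'b': 0 ⇒ 0;  out={1}∪out(0)={1}
  fail(4) 'c': from fail(0)=0 chase 'c': 0 ⇒ 0;  out=∅∪out(0)=∅
  fail(2) 'ac': from fail(1)=0 chase 'c': 0 ⇒ 4;  out={0}∪out(4)={0}
  fail(5) 'cb': from fail(4)=0 chase 'b': 0 ⇒ 3;  out=∅∪out(3)={1}
  fail(6) 'cbc': from fail(5)=3 chase 'c': 3→0 ⇒ 4;  out=∅∪out(4)=∅
  fail(7) 'cbca': from fail(6)=4 chase 'a': 4→0 ⇒ 1;  out=∅∪out(1)=∅
  fail(8) 'cbcaa': from fail(7)=1 chase 'a': 1→0 ⇒ 1;  out={2}∪out(1)={2}

Scan:
i=0 'a': node 0→1
i=1 'c': node 1→2  ** P0@[0:1]
i=2 'a': node 2→1 (via fail)
i=3 'c': node 1→2  ** P0@[2:3]
i=4 'b': node 2→5 (via fail)  ** P1@[4:4]
i=5 'a': node 5→1 (via fail)
i=6 'a': node 1→1 (via fail)
i=7 'b': node 1→3 (via fail)  ** P1@[7:7]
i=8 'a': node 3→1 (via fail)
i=9 'c': node 1→2  ** P0@[8:9]
i=10 'b': node 2→5 (via fail)  ** P1@[10:10]
i=11 'c': node 5→6
i=12 'b': node 6→5 (via fail)  ** P1@[12:12]
i=13 'c': node 5→6
i=14 'a': node 6→7
i=15 'a': node 7→8  ** P2@[11:15]
i=16 'a': node 8→1 (via fail)
i=17 'c': node 1→2  ** P0@[16:17]
i=18 'c': node 2→4 (via fail)
i=19 'b': node 4→5  ** P1@[19:19]
i=20 'c': node 5→6
i=21 'a': node 6→7
i=22 'a': node 7→8  ** P2@[18:22]
i=23 'c': node 8→2 (via fail)  ** P0@[22:23]
i=24 'b': node 2→5 (via fail)  ** P1@[24:24]
i=25 'c': node 5→6
i=26 'a': node 6→7
i=27 'a': node 7→8  ** P2@[23:27]
i=28 'c': node 8→2 (via fail)  ** P0@[27:28]
i=29 'b': node 2→5 (via fail)  ** P1@[29:29]
i=30 'c': node 5→6
i=31 'a': node 6→7
i=32 'a': node 7→8  ** P2@[28:32]
i=33 'a': node 8→1 (via fail)
i=34 'a': node 1→1 (via fail)
i=35 'a': node 1→1 (via fail)

All matches (sorted): [[1,0],[3,0],[4,1],[7,1],[9,0],[10,1],[12,1],[15,2],[17,0],[19,1],[22,2],[23,0],[24,1],[27,2],[28,0],[29,1],[32,2]]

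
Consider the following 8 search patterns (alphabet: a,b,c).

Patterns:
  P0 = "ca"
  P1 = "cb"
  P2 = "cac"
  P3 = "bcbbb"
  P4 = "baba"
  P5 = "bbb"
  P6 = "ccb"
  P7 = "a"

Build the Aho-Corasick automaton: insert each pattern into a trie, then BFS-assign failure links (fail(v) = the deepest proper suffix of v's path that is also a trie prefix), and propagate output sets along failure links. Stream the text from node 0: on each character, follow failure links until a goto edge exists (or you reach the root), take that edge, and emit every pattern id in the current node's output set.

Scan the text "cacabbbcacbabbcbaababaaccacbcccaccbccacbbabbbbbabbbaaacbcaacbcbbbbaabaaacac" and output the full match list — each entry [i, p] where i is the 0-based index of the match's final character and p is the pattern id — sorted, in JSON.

Build:
Trie nodes:
  n0 'ε': a→17 b→5 c→1
  n1 'c': a→2 b→3 c→15
  n2 'ca': c→4  [P0 ends]
  n3 'cb': ·  [P1 ends]
  n4 'cac': ·  [P2 ends]
  n5 'b': a→10 b→13 c→6
  n6 'bc': b→7
  n7 'bcb': b→8
  n8 'bcbb': b→9
  n9 'bcbbb': ·  [P3 ends]
  n10 'ba': b→11
  n11 'bab': a→12
  n12 'baba': ·  [P4 ends]
  n13 'bb': b→14
  n14 'bbb': ·  [P5 ends]
  n15 'cc': b→16
  n16 'ccb': ·  [P6 ends]
  n17 'a': ·  [P7 ends]

Failure links (BFS by depth):
  n1('c'): parent n0 fail=0; on 'c' 0 → fail=0;  out ∅∪∅=∅
  n5('b'): parent n0 fail=0; on 'b' 0 → fail=0;  out ∅∪∅=∅
  n17('a'): parent n0 fail=0; on 'a' 0 → fail=0;  out {7}∪∅={7}
  n2('ca'): parent n1 fail=0; on 'a' 0 → fail=17;  out {0}∪{7}={0,7}
  n3('cb'): parent n1 fail=0; on 'b' 0 → fail=5;  out {1}∪∅={1}
  n6('bc'): parent n5 fail=0; on 'c' 0 → fail=1;  out ∅∪∅=∅
  n10('ba'): parent n5 fail=0; on 'a' 0 → fail=17;  out ∅∪{7}={7}
  n13('bb'): parent n5 fail=0; on 'b' 0 → fail=5;  out ∅∪∅=∅
  n15('cc'): parent n1 fail=0; on 'c' 0 → fail=1;  out ∅∪∅=∅
  n4('cac'): parent n2 fail=17; on 'c' 17→0 → fail=1;  out {2}∪∅={2}
  n7('bcb'): parent n6 fail=1; on 'b' 1 → fail=3;  out ∅∪{1}={1}
  n11('bab'): parent n10 fail=17; on 'b' 17→0 → fail=5;  out ∅∪∅=∅
  n14('bbb'): parent n13 fail=5; on 'b' 5 → fail=13;  out {5}∪∅={5}
  n16('ccb'): parent n15 fail=1; on 'b' 1 → fail=3;  out {6}∪{1}={1,6}
  n8('bcbb'): parent n7 fail=3; on 'b' 3→5 → fail=13;  out ∅∪∅=∅
  n12('baba'): parent n11 fail=5; on 'a' 5 → fail=10;  out {4}∪{7}={4,7}
  n9('bcbbb'): parent n8 fail=13; on 'b' 13 → fail=14;  out {3}∪{5}={3,5}

Scan:
i=0 'c': node 0→1
i=1 'a': node 1→2  emit P0@[0:1],P7@[1:1]
i=2 'c': node 2→4  emit P2@[0:2]
i=3 'a': node 4→2 (fail-walked)  emit P0@[2:3],P7@[3:3]
i=4 'b': node 2→5 (fail-walked)
i=5 'b': node 5→13
i=6 'b': node 13→14  emit P5@[4:6]
i=7 'c': node 14→6 (fail-walked)
i=8 'a': node 6→2 (fail-walked)  emit P0@[7:8],P7@[8:8]
i=9 'c': node 2→4  emit P2@[7:9]
i=10 'b': node 4→3 (fail-walked)  emit P1@[9:10]
i=11 'a': node 3→10 (fail-walked)  emit P7@[11:11]
i=12 'b': node 10→11
i=13 'b': node 11→13 (fail-walked)
i=14 'c': node 13→6 (fail-walked)
i=15 'b': node 6→7  emit P1@[14:15]
i=16 'a': node 7→10 (fail-walked)  emit P7@[16:16]
i=17 'a': node 10→17 (fail-walked)  emit P7@[17:17]
i=18 'b': node 17→5 (fail-walked)
i=19 'a': node 5→10  emit P7@[19:19]
i=20 'b': node 10→11
i=21 'a': node 11→12  emit P4@[18:21],P7@[21:21]
i=22 'a': node 12→17 (fail-walked)  emit P7@[22:22]
i=23 'c': node 17→1 (fail-walked)
i=24 'c': node 1→15
i=25 'a': node 15→2 (fail-walked)  emit P0@[24:25],P7@[25:25]
i=26 'c': node 2→4  emit P2@[24:26]
i=27 'b': node 4→3 (fail-walked)  emit P1@[26:27]
i=28 'c': node 3→6 (fail-walked)
i=29 'c': node 6→15 (fail-walked)
i=30 'c': node 15→15 (fail-walked)
i=31 'a': node 15→2 (fail-walked)  emit P0@[30:31],P7@[31:31]
i=32 'c': node 2→4  emit P2@[30:32]
i=33 'c': node 4→15 (fail-walked)
i=34 'b': node 15→16  emit P1@[33:34],P6@[32:34]
i=35 'c': node 16→6 (fail-walked)
i=36 'c': node 6→15 (fail-walked)
i=37 'a': node 15→2 (fail-walked)  emit P0@[36:37],P7@[37:37]
i=38 'c': node 2→4  emit P2@[36:38]
i=39 'b': node 4→3 (fail-walked)  emit P1@[38:39]
i=40 'b': node 3→13 (fail-walked)
i=41 'a': node 13→10 (fail-walked)  emit P7@[41:41]
i=42 'b': node 10→11
i=43 'b': node 11→13 (fail-walked)
i=44 'b': node 13→14  emit P5@[42:44]
i=45 'b': node 14→14 (fail-walked)  emit P5@[43:45]
i=46 'b': node 14→14 (fail-walked)  emit P5@[44:46]
i=47 'a': node 14→10 (fail-walked)  emit P7@[47:47]
i=48 'b': node 10→11
i=49 'b': node 11→13 (fail-walked)
i=50 'b': node 13→14  emit P5@[48:50]
i=51 'a': node 14→10 (fail-walked)  emit P7@[51:51]
i=52 'a': node 10→17 (fail-walked)  emit P7@[52:52]
i=53 'a': node 17→17 (fail-walked)  emit P7@[53:53]
i=54 'c': node 17→1 (fail-walked)
i=55 'b': node 1→3  emit P1@[54:55]
i=56 'c': node 3→6 (fail-walked)
i=57 'a': node 6→2 (fail-walked)  emit P0@[56:57],P7@[57:57]
i=58 'a': node 2→17 (fail-walked)  emit P7@[58:58]
i=59 'c': node 17→1 (fail-walked)
i=60 'b': node 1→3  emit P1@[59:60]
i=61 'c': node 3→6 (fail-walked)
i=62 'b': node 6→7  emit P1@[61:62]
i=63 'b': node 7→8
i=64 'b': node 8→9  emit P3@[60:64],P5@[62:64]
i=65 'b': node 9→14 (fail-walked)  emit P5@[63:65]
i=66 'a': node 14→10 (fail-walked)  emit P7@[66:66]
i=67 'a': node 10→17 (fail-walked)  emit P7@[67:67]
i=68 'b': node 17→5 (fail-walked)
i=69 'a': node 5→10  emit P7@[69:69]
i=70 'a': node 10→17 (fail-walked)  emit P7@[70:70]
i=71 'a': node 17→17 (fail-walked)  emit P7@[71:71]
i=72 'c': node 17→1 (fail-walked)
i=73 'a': node 1→2  emit P0@[72:73],P7@[73:73]
i=74 'c': node 2→4  emit P2@[72:74]

Result: [[1,0],[1,7],[2,2],[3,0],[3,7],[6,5],[8,0],[8,7],[9,2],[10,1],[11,7],[15,1],[16,7],[17,7],[19,7],[21,4],[21,7],[22,7],[25,0],[25,7],[26,2],[27,1],[31,0],[31,7],[32,2],[34,1],[34,6],[37,0],[37,7],[38,2],[39,1],[41,7],[44,5],[45,5],[46,5],[47,7],[50,5],[51,7],[52,7],[53,7],[55,1],[57,0],[57,7],[58,7],[60,1],[62,1],[64,3],[64,5],[65,5],[66,7],[67,7],[69,7],[70,7],[71,7],[73,0],[73,7],[74,2]]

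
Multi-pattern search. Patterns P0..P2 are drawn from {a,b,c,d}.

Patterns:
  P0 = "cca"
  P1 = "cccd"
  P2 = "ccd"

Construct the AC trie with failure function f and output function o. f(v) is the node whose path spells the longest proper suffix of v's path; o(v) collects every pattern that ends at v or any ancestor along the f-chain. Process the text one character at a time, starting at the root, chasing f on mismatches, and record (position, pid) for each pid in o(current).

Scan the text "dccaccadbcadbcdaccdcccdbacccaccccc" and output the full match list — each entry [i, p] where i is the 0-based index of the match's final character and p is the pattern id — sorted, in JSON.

Build:
Trie (insert patterns):
  0='ε' goto c→1
  1='c' goto c→2
  2='cc' goto a→3 c→4 d→6
  3='cca' goto ·  [P0 ends]
  4='ccc' goto d→5
  5='cccd' goto ·  [P1 ends]
  6='ccd' goto ·  [P2 ends]

Failure links (BFS by depth):
  n1('c'): parent n0 fail=0; on 'c' 0 → fail=0;  out ∅∪∅=∅
  n2('cc'): parent n1 fail=0; on 'c' 0 → fail=1;  out ∅∪∅=∅
  n3('cca'): parent n2 fail=1; on 'a' 1→0 → fail=0;  out {0}∪∅={0}
  n4('ccc'): parent n2 fail=1; on 'c' 1 → fail=2;  out ∅∪∅=∅
  n6('ccd'): parent n2 fail=1; on 'd' 1→0 → fail=0;  out {2}∪∅={2}
  n5('cccd'): parent n4 fail=2; on 'd' 2 → fail=6;  out {1}∪{2}={1,2}

Run:
i=0 'd': node 0→0
i=1 'c': node 0→1
i=2 'c': node 1→2
i=3 'a': node 2→3  ** P0@[1:3]
i=4 'c': node 3→1 ·f
i=5 'c': node 1→2
i=6 'a': node 2→3  ** P0@[4:6]
i=7 'd': node 3→0 ·f
i=8 'b': node 0→0
i=9 'c': node 0→1
i=10 'a': node 1→0 ·f
i=11 'd': node 0→0
i=12 'b': node 0→0
i=13 'c': node 0→1
i=14 'd': node 1→0 ·f
i=15 'a': node 0→0
i=16 'c': node 0→1
i=17 'c': node 1→2
i=18 'd': node 2→6  ** P2@[16:18]
i=19 'c': node 6→1 ·f
i=20 'c': node 1→2
i=21 'c': node 2→4
i=22 'd': node 4→5  ** P1@[19:22],P2@[20:22]
i=23 'b': node 5→0 ·f
i=24 'a': node 0→0
i=25 'c': node 0→1
i=26 'c': node 1→2
i=27 'c': node 2→4
i=28 'a': node 4→3 ·f  ** P0@[26:28]
i=29 'c': node 3→1 ·f
i=30 'c': node 1→2
i=31 'c': node 2→4
i=32 'c': node 4→4 ·f
i=33 'c': node 4→4 ·f

Matches: [[3,0],[6,0],[18,2],[22,1],[22,2],[28,0]]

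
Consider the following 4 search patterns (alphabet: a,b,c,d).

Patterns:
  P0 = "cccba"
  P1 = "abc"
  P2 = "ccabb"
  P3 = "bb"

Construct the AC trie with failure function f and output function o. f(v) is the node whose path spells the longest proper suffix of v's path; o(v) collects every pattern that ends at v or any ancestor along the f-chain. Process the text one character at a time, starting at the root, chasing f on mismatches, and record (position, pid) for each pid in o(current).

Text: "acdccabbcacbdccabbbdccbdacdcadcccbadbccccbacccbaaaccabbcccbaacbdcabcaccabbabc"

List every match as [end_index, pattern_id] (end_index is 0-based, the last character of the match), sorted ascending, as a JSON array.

Build automaton:
Trie nodes:
  n0 'ε': a→6 b→12 c→1
  n1 'c': c→2
  n2 'cc': a→9 c→3
  n3 'ccc': b→4
  n4 'cccb': a→5
  n5 'cccba': ·  [P0 ends]
  n6 'a': b→7
  n7 'ab': c→8
  n8 'abc': ·  [P1 ends]
  n9 'cca': b→10
  n10 'ccab': b→11
  n11 'ccabb': ·  [P2 ends]
  n12 'b': b→13
  n13 'bb': ·  [P3 ends]

BFS fail/out derivation:
  n1('c'): parent n0 fail=0; on 'c' 0 → fail=0;  out ∅∪∅=∅
  n6('a'): parent n0 fail=0; on 'a' 0 → fail=0;  out ∅∪∅=∅
  n12('b'): parent n0 fail=0; on 'b' 0 → fail=0;  out ∅∪∅=∅
  n2('cc'): parent n1 fail=0; on 'c' 0 → fail=1;  out ∅∪∅=∅
  n7('ab'): parent n6 fail=0; on 'b' 0 → fail=12;  out ∅∪∅=∅
  n13('bb'): parent n12 fail=0; on 'b' 0 → fail=12;  out {3}∪∅={3}
  n3('ccc'): parent n2 fail=1; on 'c' 1 → fail=2;  out ∅∪∅=∅
  n8('abc'): parent n7 fail=12; on 'c' 12→0 → fail=1;  out {1}∪∅={1}
  n9('cca'): parent n2 fail=1; on 'a' 1→0 → fail=6;  out ∅∪∅=∅
  n4('cccb'): parent n3 fail=2; on 'b' 2→1→0 → fail=12;  out ∅∪∅=∅
  n10('ccab'): parent n9 fail=6; on 'b' 6 → fail=7;  out ∅∪∅=∅
  n5('cccba'): parent n4 fail=12; on 'a' 12→0 → fail=6;  out {0}∪∅={0}
  n11('ccabb'): parent n10 fail=7; on 'b' 7→12 → fail=13;  out {2}∪{3}={2,3}

Run:
[0] read 'a'  n0⇒n6
[1] read 'c'  n6⇒n1 ·f
[2] read 'd'  n1⇒n0 ·f
[3] read 'c'  n0⇒n1
[4] read 'c'  n1⇒n2
[5] read 'a'  n2⇒n9
[6] read 'b'  n9⇒n10
[7] read 'b'  n10⇒n11  ** P2@[3:7],P3@[6:7]
[8] read 'c'  n11⇒n1 ·f
[9] read 'a'  n1⇒n6 ·f
[10] read 'c'  n6⇒n1 ·f
[11] read 'b'  n1⇒n12 ·f
[12] read 'd'  n12⇒n0 ·f
[13] read 'c'  n0⇒n1
[14] read 'c'  n1⇒n2
[15] read 'a'  n2⇒n9
[16] read 'b'  n9⇒n10
[17] read 'b'  n10⇒n11  ** P2@[13:17],P3@[16:17]
[18] read 'b'  n11⇒n13 ·f  ** P3@[17:18]
[19] read 'd'  n13⇒n0 ·f
[20] read 'c'  n0⇒n1
[21] read 'c'  n1⇒n2
[22] read 'b'  n2⇒n12 ·f
[23] read 'd'  n12⇒n0 ·f
[24] read 'a'  n0⇒n6
[25] read 'c'  n6⇒n1 ·f
[26] read 'd'  n1⇒n0 ·f
[27] read 'c'  n0⇒n1
[28] read 'a'  n1⇒n6 ·f
[29] read 'd'  n6⇒n0 ·f
[30] read 'c'  n0⇒n1
[31] read 'c'  n1⇒n2
[32] read 'c'  n2⇒n3
[33] read 'b'  n3⇒n4
[34] read 'a'  n4⇒n5  ** P0@[30:34]
[35] read 'd'  n5⇒n0 ·f
[36] read 'b'  n0⇒n12
[37] read 'c'  n12⇒n1 ·f
[38] read 'c'  n1⇒n2
[39] read 'c'  n2⇒n3
[40] read 'c'  n3⇒n3 ·f
[41] read 'b'  n3⇒n4
[42] read 'a'  n4⇒n5  ** P0@[38:42]
[43] read 'c'  n5⇒n1 ·f
[44] read 'c'  n1⇒n2
[45] read 'c'  n2⇒n3
[46] read 'b'  n3⇒n4
[47] read 'a'  n4⇒n5  ** P0@[43:47]
[48] read 'a'  n5⇒n6 ·f
[49] read 'a'  n6⇒n6 ·f
[50] read 'c'  n6⇒n1 ·f
[51] read 'c'  n1⇒n2
[52] read 'a'  n2⇒n9
[53] read 'b'  n9⇒n10
[54] read 'b'  n10⇒n11  ** P2@[50:54],P3@[53:54]
[55] read 'c'  n11⇒n1 ·f
[56] read 'c'  n1⇒n2
[57] read 'c'  n2⇒n3
[58] read 'b'  n3⇒n4
[59] read 'a'  n4⇒n5  ** P0@[55:59]
[60] read 'a'  n5⇒n6 ·f
[61] read 'c'  n6⇒n1 ·f
[62] read 'b'  n1⇒n12 ·f
[63] read 'd'  n12⇒n0 ·f
[64] read 'c'  n0⇒n1
[65] read 'a'  n1⇒n6 ·f
[66] read 'b'  n6⇒n7
[67] read 'c'  n7⇒n8  ** P1@[65:67]
[68] read 'a'  n8⇒n6 ·f
[69] read 'c'  n6⇒n1 ·f
[70] read 'c'  n1⇒n2
[71] read 'a'  n2⇒n9
[72] read 'b'  n9⇒n10
[73] read 'b'  n10⇒n11  ** P2@[69:73],P3@[72:73]
[74] read 'a'  n11⇒n6 ·f
[75] read 'b'  n6⇒n7
[76] read 'c'  n7⇒n8  ** P1@[74:76]

All matches (sorted): [[7,2],[7,3],[17,2],[17,3],[18,3],[34,0],[42,0],[47,0],[54,2],[54,3],[59,0],[67,1],[73,2],[73,3],[76,1]]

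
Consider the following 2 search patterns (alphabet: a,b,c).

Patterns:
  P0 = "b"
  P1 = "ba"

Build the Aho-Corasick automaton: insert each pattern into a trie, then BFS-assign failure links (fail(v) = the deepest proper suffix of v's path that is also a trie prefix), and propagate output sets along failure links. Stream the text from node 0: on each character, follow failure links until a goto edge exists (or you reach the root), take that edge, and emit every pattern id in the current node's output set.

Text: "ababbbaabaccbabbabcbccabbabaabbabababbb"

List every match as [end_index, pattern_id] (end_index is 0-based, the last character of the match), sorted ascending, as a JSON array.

Build automaton:
Trie (insert patterns):
  0='ε' goto b→1
  1='b' goto a→2  ←P0
  2='ba' goto ·  ←P1

Failure links (BFS by depth):
  n1('b'): parent n0 fail=0; on 'b' 0 → fail=0;  out {0}∪∅={0}
  n2('ba'): parent n1 fail=0; on 'a' 0 → fail=0;  out {1}∪∅={1}

Text stream:
[0] read 'a'  n0⇒n0
[1] read 'b'  n0⇒n1  ** P0@[1:1]
[2] read 'a'  n1⇒n2  ** P1@[1:2]
[3] read 'b'  n2⇒n1 (fail-walked)  ** P0@[3:3]
[4] read 'b'  n1⇒n1 (fail-walked)  ** P0@[4:4]
[5] read 'b'  n1⇒n1 (fail-walked)  ** P0@[5:5]
[6] read 'a'  n1⇒n2  ** P1@[5:6]
[7] read 'a'  n2⇒n0 (fail-walked)
[8] read 'b'  n0⇒n1  ** P0@[8:8]
[9] read 'a'  n1⇒n2  ** P1@[8:9]
[10] read 'c'  n2⇒n0 (fail-walked)
[11] read 'c'  n0⇒n0
[12] read 'b'  n0⇒n1  ** P0@[12:12]
[13] read 'a'  n1⇒n2  ** P1@[12:13]
[14] read 'b'  n2⇒n1 (fail-walked)  ** P0@[14:14]
[15] read 'b'  n1⇒n1 (fail-walked)  ** P0@[15:15]
[16] read 'a'  n1⇒n2  ** P1@[15:16]
[17] read 'b'  n2⇒n1 (fail-walked)  ** P0@[17:17]
[18] read 'c'  n1⇒n0 (fail-walked)
[19] read 'b'  n0⇒n1  ** P0@[19:19]
[20] read 'c'  n1⇒n0 (fail-walked)
[21] read 'c'  n0⇒n0
[22] read 'a'  n0⇒n0
[23] read 'b'  n0⇒n1  ** P0@[23:23]
[24] read 'b'  n1⇒n1 (fail-walked)  ** P0@[24:24]
[25] read 'a'  n1⇒n2  ** P1@[24:25]
[26] read 'b'  n2⇒n1 (fail-walked)  ** P0@[26:26]
[27] read 'a'  n1⇒n2  ** P1@[26:27]
[28] read 'a'  n2⇒n0 (fail-walked)
[29] read 'b'  n0⇒n1  ** P0@[29:29]
[30] read 'b'  n1⇒n1 (fail-walked)  ** P0@[30:30]
[31] read 'a'  n1⇒n2  ** P1@[30:31]
[32] read 'b'  n2⇒n1 (fail-walked)  ** P0@[32:32]
[33] read 'a'  n1⇒n2  ** P1@[32:33]
[34] read 'b'  n2⇒n1 (fail-walked)  ** P0@[34:34]
[35] read 'a'  n1⇒n2  ** P1@[34:35]
[36] read 'b'  n2⇒n1 (fail-walked)  ** P0@[36:36]
[37] read 'b'  n1⇒n1 (fail-walked)  ** P0@[37:37]
[38] read 'b'  n1⇒n1 (fail-walked)  ** P0@[38:38]

Matches: [[1,0],[2,1],[3,0],[4,0],[5,0],[6,1],[8,0],[9,1],[12,0],[13,1],[14,0],[15,0],[16,1],[17,0],[19,0],[23,0],[24,0],[25,1],[26,0],[27,1],[29,0],[30,0],[31,1],[32,0],[33,1],[34,0],[35,1],[36,0],[37,0],[38,0]]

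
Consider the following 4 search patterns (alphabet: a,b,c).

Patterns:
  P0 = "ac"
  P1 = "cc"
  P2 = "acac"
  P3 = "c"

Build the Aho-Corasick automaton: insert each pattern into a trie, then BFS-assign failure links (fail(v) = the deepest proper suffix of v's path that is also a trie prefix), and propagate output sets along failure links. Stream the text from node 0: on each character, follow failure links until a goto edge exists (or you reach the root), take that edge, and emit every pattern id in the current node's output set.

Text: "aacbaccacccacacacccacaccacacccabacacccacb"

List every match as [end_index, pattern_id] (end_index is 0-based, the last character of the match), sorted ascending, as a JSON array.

Build:
Trie nodes:
  n0 'ε': a→1 c→3
  n1 'a': c→2
  n2 'ac': a→5  [P0 ends]
  n3 'c': c→4  [P3 ends]
  n4 'cc': ·  [P1 ends]
  n5 'aca': c→6
  n6 'acac': ·  [P2 ends]

Failure links (BFS by depth):
  n1('a'): parent n0 fail=0; on 'a' 0 → fail=0;  out ∅∪∅=∅
  n3('c'): parent n0 fail=0; on 'c' 0 → fail=0;  out {3}∪∅={3}
  n2('ac'): parent n1 fail=0; on 'c' 0 → fail=3;  out {0}∪{3}={0,3}
  n4('cc'): parent n3 fail=0; on 'c' 0 → fail=3;  out {1}∪{3}={1,3}
  n5('aca'): parent n2 fail=3; on 'a' 3→0 → fail=1;  out ∅∪∅=∅
  n6('acac'): parent n5 fail=1; on 'c' 1 → fail=2;  out {2}∪{0,3}={0,2,3}

Text stream:
i=0 'a': node 0→1
i=1 'a': node 1→1 (via fail)
i=2 'c': node 1→2  emit P0@[1:2],P3@[2:2]
i=3 'b': node 2→0 (via fail)
i=4 'a': node 0→1
i=5 'c': node 1→2  emit P0@[4:5],P3@[5:5]
i=6 'c': node 2→4 (via fail)  emit P1@[5:6],P3@[6:6]
i=7 'a': node 4→1 (via fail)
i=8 'c': node 1→2  emit P0@[7:8],P3@[8:8]
i=9 'c': node 2→4 (via fail)  emit P1@[8:9],P3@[9:9]
i=10 'c': node 4→4 (via fail)  emit P1@[9:10],P3@[10:10]
i=11 'a': node 4→1 (via fail)
i=12 'c': node 1→2  emit P0@[11:12],P3@[12:12]
i=13 'a': node 2→5
i=14 'c': node 5→6  emit P0@[13:14],P2@[11:14],P3@[14:14]
i=15 'a': node 6→5 (via fail)
i=16 'c': node 5→6  emit P0@[15:16],P2@[13:16],P3@[16:16]
i=17 'c': node 6→4 (via fail)  emit P1@[16:17],P3@[17:17]
i=18 'c': node 4→4 (via fail)  emit P1@[17:18],P3@[18:18]
i=19 'a': node 4→1 (via fail)
i=20 'c': node 1→2  emit P0@[19:20],P3@[20:20]
i=21 'a': node 2→5
i=22 'c': node 5→6  emit P0@[21:22],P2@[19:22],P3@[22:22]
i=23 'c': node 6→4 (via fail)  emit P1@[22:23],P3@[23:23]
i=24 'a': node 4→1 (via fail)
i=25 'c': node 1→2  emit P0@[24:25],P3@[25:25]
i=26 'a': node 2→5
i=27 'c': node 5→6  emit P0@[26:27],P2@[24:27],P3@[27:27]
i=28 'c': node 6→4 (via fail)  emit P1@[27:28],P3@[28:28]
i=29 'c': node 4→4 (via fail)  emit P1@[28:29],P3@[29:29]
i=30 'a': node 4→1 (via fail)
i=31 'b': node 1→0 (via fail)
i=32 'a': node 0→1
i=33 'c': node 1→2  emit P0@[32:33],P3@[33:33]
i=34 'a': node 2→5
i=35 'c': node 5→6  emit P0@[34:35],P2@[32:35],P3@[35:35]
i=36 'c': node 6→4 (via fail)  emit P1@[35:36],P3@[36:36]
i=37 'c': node 4→4 (via fail)  emit P1@[36:37],P3@[37:37]
i=38 'a': node 4→1 (via fail)
i=39 'c': node 1→2  emit P0@[38:39],P3@[39:39]
i=40 'b': node 2→0 (via fail)

Matches: [[2,0],[2,3],[5,0],[5,3],[6,1],[6,3],[8,0],[8,3],[9,1],[9,3],[10,1],[10,3],[12,0],[12,3],[14,0],[14,2],[14,3],[16,0],[16,2],[16,3],[17,1],[17,3],[18,1],[18,3],[20,0],[20,3],[22,0],[22,2],[22,3],[23,1],[23,3],[25,0],[25,3],[27,0],[27,2],[27,3],[28,1],[28,3],[29,1],[29,3],[33,0],[33,3],[35,0],[35,2],[35,3],[36,1],[36,3],[37,1],[37,3],[39,0],[39,3]]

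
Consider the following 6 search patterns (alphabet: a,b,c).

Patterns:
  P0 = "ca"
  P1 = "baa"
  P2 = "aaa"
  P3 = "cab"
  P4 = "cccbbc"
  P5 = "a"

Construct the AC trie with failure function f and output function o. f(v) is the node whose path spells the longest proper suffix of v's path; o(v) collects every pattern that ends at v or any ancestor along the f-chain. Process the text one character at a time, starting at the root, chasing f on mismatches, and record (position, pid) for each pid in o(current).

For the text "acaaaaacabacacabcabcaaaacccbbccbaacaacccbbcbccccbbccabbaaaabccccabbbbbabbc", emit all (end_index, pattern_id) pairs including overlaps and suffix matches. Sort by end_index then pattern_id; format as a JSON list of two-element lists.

Construct AC machine:
Trie (insert patterns):
  0='ε' goto a→6 b→3 c→1
  1='c' goto a→2 c→10
  2='ca' goto b→9  [P0 ends]
  3='b' goto a→4
  4='ba' goto a→5
  5='baa' goto ·  [P1 ends]
  6='a' goto a→7  [P5 ends]
  7='aa' goto a→8
  8='aaa' goto ·  [P2 ends]
  9='cab' goto ·  [P3 ends]
  10='cc' goto c→11
  11='ccc' goto b→12
  12='cccb' goto b→13
  13='cccbb' goto c→14
  14='cccbbc' goto ·  [P4 ends]

Failure links (BFS by depth):
  n1('c'): parent n0 fail=0; on 'c' 0 → fail=0;  out ∅∪∅=∅
  n3('b'): parent n0 fail=0; on 'b' 0 → fail=0;  out ∅∪∅=∅
  n6('a'): parent n0 fail=0; on 'a' 0 → fail=0;  out {5}∪∅={5}
  n2('ca'): parent n1 fail=0; on 'a' 0 → fail=6;  out {0}∪{5}={0,5}
  n4('ba'): parent n3 fail=0; on 'a' 0 → fail=6;  out ∅∪{5}={5}
  n7('aa'): parent n6 fail=0; on 'a' 0 → fail=6;  out ∅∪{5}={5}
  n10('cc'): parent n1 fail=0; on 'c' 0 → fail=1;  out ∅∪∅=∅
  n5('baa'): parent n4 fail=6; on 'a' 6 → fail=7;  out {1}∪{5}={1,5}
  n8('aaa'): parent n7 fail=6; on 'a' 6 → fail=7;  out {2}∪{5}={2,5}
  n9('cab'): parent n2 fail=6; on 'b' 6→0 → fail=3;  out {3}∪∅={3}
  n11('ccc'): parent n10 fail=1; on 'c' 1 → fail=10;  out ∅∪∅=∅
  n12('cccb'): parent n11 fail=10; on 'b' 10→1→0 → fail=3;  out ∅∪∅=∅
  n13('cccbb'): parent n12 fail=3; on 'b' 3→0 → fail=3;  out ∅∪∅=∅
  n14('cccbbc'): parent n13 fail=3; on 'c' 3→0 → fail=1;  out {4}∪∅={4}

Text stream:
[0] read 'a'  n0⇒n6  ** P5@[0:0]
[1] read 'c'  n6⇒n1 (via fail)
[2] read 'a'  n1⇒n2  ** P0@[1:2],P5@[2:2]
[3] read 'a'  n2⇒n7 (via fail)  ** P5@[3:3]
[4] read 'a'  n7⇒n8  ** P2@[2:4],P5@[4:4]
[5] read 'a'  n8⇒n8 (via fail)  ** P2@[3:5],P5@[5:5]
[6] read 'a'  n8⇒n8 (via fail)  ** P2@[4:6],P5@[6:6]
[7] read 'c'  n8⇒n1 (via fail)
[8] read 'a'  n1⇒n2  ** P0@[7:8],P5@[8:8]
[9] read 'b'  n2⇒n9  ** P3@[7:9]
[10] read 'a'  n9⇒n4 (via fail)  ** P5@[10:10]
[11] read 'c'  n4⇒n1 (via fail)
[12] read 'a'  n1⇒n2  ** P0@[11:12],P5@[12:12]
[13] read 'c'  n2⇒n1 (via fail)
[14] read 'a'  n1⇒n2  ** P0@[13:14],P5@[14:14]
[15] read 'b'  n2⇒n9  ** P3@[13:15]
[16] read 'c'  n9⇒n1 (via fail)
[17] read 'a'  n1⇒n2  ** P0@[16:17],P5@[17:17]
[18] read 'b'  n2⇒n9  ** P3@[16:18]
[19] read 'c'  n9⇒n1 (via fail)
[20] read 'a'  n1⇒n2  ** P0@[19:20],P5@[20:20]
[21] read 'a'  n2⇒n7 (via fail)  ** P5@[21:21]
[22] read 'a'  n7⇒n8  ** P2@[20:22],P5@[22:22]
[23] read 'a'  n8⇒n8 (via fail)  ** P2@[21:23],P5@[23:23]
[24] read 'c'  n8⇒n1 (via fail)
[25] read 'c'  n1⇒n10
[26] read 'c'  n10⇒n11
[27] read 'b'  n11⇒n12
[28] read 'b'  n12⇒n13
[29] read 'c'  n13⇒n14  ** P4@[24:29]
[30] read 'c'  n14⇒n10 (via fail)
[31] read 'b'  n10⇒n3 (via fail)
[32] read 'a'  n3⇒n4  ** P5@[32:32]
[33] read 'a'  n4⇒n5  ** P1@[31:33],P5@[33:33]
[34] read 'c'  n5⇒n1 (via fail)
[35] read 'a'  n1⇒n2  ** P0@[34:35],P5@[35:35]
[36] read 'a'  n2⇒n7 (via fail)  ** P5@[36:36]
[37] read 'c'  n7⇒n1 (via fail)
[38] read 'c'  n1⇒n10
[39] read 'c'  n10⇒n11
[40] read 'b'  n11⇒n12
[41] read 'b'  n12⇒n13
[42] read 'c'  n13⇒n14  ** P4@[37:42]
[43] read 'b'  n14⇒n3 (via fail)
[44] read 'c'  n3⇒n1 (via fail)
[45] read 'c'  n1⇒n10
[46] read 'c'  n10⇒n11
[47] read 'c'  n11⇒n11 (via fail)
[48] read 'b'  n11⇒n12
[49] read 'b'  n12⇒n13
[50] read 'c'  n13⇒n14  ** P4@[45:50]
[51] read 'c'  n14⇒n10 (via fail)
[52] read 'a'  n10⇒n2 (via fail)  ** P0@[51:52],P5@[52:52]
[53] read 'b'  n2⇒n9  ** P3@[51:53]
[54] read 'b'  n9⇒n3 (via fail)
[55] read 'a'  n3⇒n4  ** P5@[55:55]
[56] read 'a'  n4⇒n5  ** P1@[54:56],P5@[56:56]
[57] read 'a'  n5⇒n8 (via fail)  ** P2@[55:57],P5@[57:57]
[58] read 'a'  n8⇒n8 (via fail)  ** P2@[56:58],P5@[58:58]
[59] read 'b'  n8⇒n3 (via fail)
[60] read 'c'  n3⇒n1 (via fail)
[61] read 'c'  n1⇒n10
[62] read 'c'  n10⇒n11
[63] read 'c'  n11⇒n11 (via fail)
[64] read 'a'  n11⇒n2 (via fail)  ** P0@[63:64],P5@[64:64]
[65] read 'b'  n2⇒n9  ** P3@[63:65]
[66] read 'b'  n9⇒n3 (via fail)
[67] read 'b'  n3⇒n3 (via fail)
[68] read 'b'  n3⇒n3 (via fail)
[69] read 'b'  n3⇒n3 (via fail)
[70] read 'a'  n3⇒n4  ** P5@[70:70]
[71] read 'b'  n4⇒n3 (via fail)
[72] read 'b'  n3⇒n3 (via fail)
[73] read 'c'  n3⇒n1 (via fail)

Result: [[0,5],[2,0],[2,5],[3,5],[4,2],[4,5],[5,2],[5,5],[6,2],[6,5],[8,0],[8,5],[9,3],[10,5],[12,0],[12,5],[14,0],[14,5],[15,3],[17,0],[17,5],[18,3],[20,0],[20,5],[21,5],[22,2],[22,5],[23,2],[23,5],[29,4],[32,5],[33,1],[33,5],[35,0],[35,5],[36,5],[42,4],[50,4],[52,0],[52,5],[53,3],[55,5],[56,1],[56,5],[57,2],[57,5],[58,2],[58,5],[64,0],[64,5],[65,3],[70,5]]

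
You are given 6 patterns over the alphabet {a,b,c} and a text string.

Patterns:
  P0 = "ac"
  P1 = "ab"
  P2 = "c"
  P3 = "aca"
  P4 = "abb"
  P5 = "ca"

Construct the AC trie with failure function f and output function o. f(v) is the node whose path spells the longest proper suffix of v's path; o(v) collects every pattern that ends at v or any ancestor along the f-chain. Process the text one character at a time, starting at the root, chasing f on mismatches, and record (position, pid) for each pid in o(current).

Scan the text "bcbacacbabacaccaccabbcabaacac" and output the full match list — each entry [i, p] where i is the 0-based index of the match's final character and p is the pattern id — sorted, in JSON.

Construct AC machine:
Trie (insert patterns):
  0='ε' goto a→1 c→4
  1='a' goto b→3 c→2
  2='ac' goto a→5  [P0 ends]
  3='ab' goto b→6  [P1 ends]
  4='c' goto a→7  [P2 ends]
  5='aca' goto ·  [P3 ends]
  6='abb' goto ·  [P4 ends]
  7='ca' goto ·  [P5 ends]

BFS fail/out derivation:
  fail(1) 'a': from fail(0)=0 chase 'a': 0 ⇒ 0;  out=∅∪out(0)=∅
  fail(4) 'c': from fail(0)=0 chase 'c': 0 ⇒ 0;  out={2}∪out(0)={2}
  fail(2) 'ac': from fail(1)=0 chase 'c': 0 ⇒ 4;  out={0}∪out(4)={0,2}
  fail(3) 'ab': from fail(1)=0 chase 'b': 0 ⇒ 0;  out={1}∪out(0)={1}
  fail(7) 'ca': from fail(4)=0 chase 'a': 0 ⇒ 1;  out={5}∪out(1)={5}
  fail(5) 'aca': from fail(2)=4 chase 'a': 4 ⇒ 7;  out={3}∪out(7)={3,5}
  fail(6) 'abb': from fail(3)=0 chase 'b': 0 ⇒ 0;  out={4}∪out(0)={4}

Text stream:
i=0 'b': node 0→0
i=1 'c': node 0→4  → match P2@[1:1]
i=2 'b': node 4→0 (via fail)
i=3 'a': node 0→1
i=4 'c': node 1→2  → match P0@[3:4],P2@[4:4]
i=5 'a': node 2→5  → match P3@[3:5],P5@[4:5]
i=6 'c': node 5→2 (via fail)  → match P0@[5:6],P2@[6:6]
i=7 'b': node 2→0 (via fail)
i=8 'a': node 0→1
i=9 'b': node 1→3  → match P1@[8:9]
i=10 'a': node 3→1 (via fail)
i=11 'c': node 1→2  → match P0@[10:11],P2@[11:11]
i=12 'a': node 2→5  → match P3@[10:12],P5@[11:12]
i=13 'c': node 5→2 (via fail)  → match P0@[12:13],P2@[13:13]
i=14 'c': node 2→4 (via fail)  → match P2@[14:14]
i=15 'a': node 4→7  → match P5@[14:15]
i=16 'c': node 7→2 (via fail)  → match P0@[15:16],P2@[16:16]
i=17 'c': node 2→4 (via fail)  → match P2@[17:17]
i=18 'a': node 4→7  → match P5@[17:18]
i=19 'b': node 7→3 (via fail)  → match P1@[18:19]
i=20 'b': node 3→6  → match P4@[18:20]
i=21 'c': node 6→4 (via fail)  → match P2@[21:21]
i=22 'a': node 4→7  → match P5@[21:22]
i=23 'b': node 7→3 (via fail)  → match P1@[22:23]
i=24 'a': node 3→1 (via fail)
i=25 'a': node 1→1 (via fail)
i=26 'c': node 1→2  → match P0@[25:26],P2@[26:26]
i=27 'a': node 2→5  → match P3@[25:27],P5@[26:27]
i=28 'c': node 5→2 (via fail)  → match P0@[27:28],P2@[28:28]

Result: [[1,2],[4,0],[4,2],[5,3],[5,5],[6,0],[6,2],[9,1],[11,0],[11,2],[12,3],[12,5],[13,0],[13,2],[14,2],[15,5],[16,0],[16,2],[17,2],[18,5],[19,1],[20,4],[21,2],[22,5],[23,1],[26,0],[26,2],[27,3],[27,5],[28,0],[28,2]]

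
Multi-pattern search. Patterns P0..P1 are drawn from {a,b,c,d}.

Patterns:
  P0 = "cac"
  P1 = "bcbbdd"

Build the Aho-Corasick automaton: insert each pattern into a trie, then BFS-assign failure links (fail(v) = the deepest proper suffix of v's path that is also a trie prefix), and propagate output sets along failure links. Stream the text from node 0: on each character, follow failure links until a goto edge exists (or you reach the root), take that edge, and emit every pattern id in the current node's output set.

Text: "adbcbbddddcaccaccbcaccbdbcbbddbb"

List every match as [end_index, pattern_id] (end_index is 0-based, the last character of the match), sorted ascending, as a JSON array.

Construct AC machine:
Trie nodes:
  0='ε' goto b→4 c→1
  1='c' goto a→2
  2='ca' goto c→3
  3='cac' goto ·  ←P0
  4='b' goto c→5
  5='bc' goto b→6
  6='bcb' goto b→7
  7='bcbb' goto d→8
  8='bcbbd' goto d→9
  9='bcbbdd' goto ·  ←P1

BFS fail/out derivation:
  fail(1) 'c': from fail(0)=0 chase 'c': 0 ⇒ 0;  out=∅∪out(0)=∅
  fail(4) 'b': from fail(0)=0 chase 'b': 0 ⇒ 0;  out=∅∪out(0)=∅
  fail(2) 'ca': from fail(1)=0 chase 'a': 0 ⇒ 0;  out=∅∪out(0)=∅
  fail(5) 'bc': from fail(4)=0 chase 'c': 0 ⇒ 1;  out=∅∪out(1)=∅
  fail(3) 'cac': from fail(2)=0 chase 'c': 0 ⇒ 1;  out={0}∪out(1)={0}
  fail(6) 'bcb': from fail(5)=1 chase 'b': 1→0 ⇒ 4;  out=∅∪out(4)=∅
  fail(7) 'bcbb': from fail(6)=4 chase 'b': 4→0 ⇒ 4;  out=∅∪out(4)=∅
  fail(8) 'bcbbd': from fail(7)=4 chase 'd': 4→0 ⇒ 0;  out=∅∪out(0)=∅
  fail(9) 'bcbbdd': from fail(8)=0 chase 'd': 0 ⇒ 0;  out={1}∪out(0)={1}

Run:
pos 0 'a': at 0
pos 1 'd': at 0
pos 2 'b': at 4
pos 3 'c': at 5
pos 4 'b': at 6
pos 5 'b': at 7
pos 6 'd': at 8
pos 7 'd': at 9  emit P1@[2:7]
pos 8 'd': at 0 (fail-walked)
pos 9 'd': at 0
pos 10 'c': at 1
pos 11 'a': at 2
pos 12 'c': at 3  emit P0@[10:12]
pos 13 'c': at 1 (fail-walked)
pos 14 'a': at 2
pos 15 'c': at 3  emit P0@[13:15]
pos 16 'c': at 1 (fail-walked)
pos 17 'b': at 4 (fail-walked)
pos 18 'c': at 5
pos 19 'a': at 2 (fail-walked)
pos 20 'c': at 3  emit P0@[18:20]
pos 21 'c': at 1 (fail-walked)
pos 22 'b': at 4 (fail-walked)
pos 23 'd': at 0 (fail-walked)
pos 24 'b': at 4
pos 25 'c': at 5
pos 26 'b': at 6
pos 27 'b': at 7
pos 28 'd': at 8
pos 29 'd': at 9  emit P1@[24:29]
pos 30 'b': at 4 (fail-walked)
pos 31 'b': at 4 (fail-walked)

Result: [[7,1],[12,0],[15,0],[20,0],[29,1]]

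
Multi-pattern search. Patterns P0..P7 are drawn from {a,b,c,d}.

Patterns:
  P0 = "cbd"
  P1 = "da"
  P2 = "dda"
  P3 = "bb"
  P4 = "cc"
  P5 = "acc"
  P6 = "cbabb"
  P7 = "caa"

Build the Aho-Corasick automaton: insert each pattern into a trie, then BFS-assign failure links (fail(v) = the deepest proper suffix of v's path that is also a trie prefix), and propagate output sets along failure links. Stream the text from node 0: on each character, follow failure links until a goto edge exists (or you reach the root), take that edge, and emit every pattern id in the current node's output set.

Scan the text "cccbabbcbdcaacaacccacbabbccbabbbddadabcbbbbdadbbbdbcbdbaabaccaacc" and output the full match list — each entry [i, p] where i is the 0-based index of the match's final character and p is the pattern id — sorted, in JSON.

Build:
Trie (insert patterns):
  0='ε' goto a→11 b→8 c→1 d→4
  1='c' goto a→17 b→2 c→10
  2='cb' goto a→14 d→3
  3='cbd' goto ·  [P0 ends]
  4='d' goto a→5 d→6
  5='da' goto ·  [P1 ends]
  6='dd' goto a→7
  7='dda' goto ·  [P2 ends]
  8='b' goto b→9
  9='bb' goto ·  [P3 ends]
  10='cc' goto ·  [P4 ends]
  11='a' goto c→12
  12='ac' goto c→13
  13='acc' goto ·  [P5 ends]
  14='cba' goto b→15
  15='cbab' goto b→16
  16='cbabb' goto ·  [P6 ends]
  17='ca' goto a→18
  18='caa' goto ·  [P7 ends]

BFS fail/out derivation:
  n1('c'): parent n0 fail=0; on 'c' 0 → fail=0;  out ∅∪∅=∅
  n4('d'): parent n0 fail=0; on 'd' 0 → fail=0;  out ∅∪∅=∅
  n8('b'): parent n0 fail=0; on 'b' 0 → fail=0;  out ∅∪∅=∅
  n11('a'): parent n0 fail=0; on 'a' 0 → fail=0;  out ∅∪∅=∅
  n2('cb'): parent n1 fail=0; on 'b' 0 → fail=8;  out ∅∪∅=∅
  n5('da'): parent n4 fail=0; on 'a' 0 → fail=11;  out {1}∪∅={1}
  n6('dd'): parent n4 fail=0; on 'd' 0 → fail=4;  out ∅∪∅=∅
  n9('bb'): parent n8 fail=0; on 'b' 0 → fail=8;  out {3}∪∅={3}
  n10('cc'): parent n1 fail=0; on 'c' 0 → fail=1;  out {4}∪∅={4}
  n12('ac'): parent n11 fail=0; on 'c' 0 → fail=1;  out ∅∪∅=∅
  n17('ca'): parent n1 fail=0; on 'a' 0 → fail=11;  out ∅∪∅=∅
  n3('cbd'): parent n2 fail=8; on 'd' 8→0 → fail=4;  out {0}∪∅={0}
  n7('dda'): parent n6 fail=4; on 'a' 4 → fail=5;  out {2}∪{1}={1,2}
  n13('acc'): parent n12 fail=1; on 'c' 1 → fail=10;  out {5}∪{4}={4,5}
  n14('cba'): parent n2 fail=8; on 'a' 8→0 → fail=11;  out ∅∪∅=∅
  n18('caa'): parent n17 fail=11; on 'a' 11→0 → fail=11;  out {7}∪∅={7}
  n15('cbab'): parent n14 fail=11; on 'b' 11→0 → fail=8;  out ∅∪∅=∅
  n16('cbabb'): parent n15 fail=8; on 'b' 8 → fail=9;  out {6}∪{3}={3,6}

Run:
pos 0 'c': at 1
pos 1 'c': at 10  ** P4@[0:1]
pos 2 'c': at 10 (fail-walked)  ** P4@[1:2]
pos 3 'b': at 2 (fail-walked)
pos 4 'a': at 14
pos 5 'b': at 15
pos 6 'b': at 16  ** P3@[5:6],P6@[2:6]
pos 7 'c': at 1 (fail-walked)
pos 8 'b': at 2
pos 9 'd': at 3  ** P0@[7:9]
pos 10 'c': at 1 (fail-walked)
pos 11 'a': at 17
pos 12 'a': at 18  ** P7@[10:12]
pos 13 'c': at 12 (fail-walked)
pos 14 'a': at 17 (fail-walked)
pos 15 'a': at 18  ** P7@[13:15]
pos 16 'c': at 12 (fail-walked)
pos 17 'c': at 13  ** P4@[16:17],P5@[15:17]
pos 18 'c': at 10 (fail-walked)  ** P4@[17:18]
pos 19 'a': at 17 (fail-walked)
pos 20 'c': at 12 (fail-walked)
pos 21 'b': at 2 (fail-walked)
pos 22 'a': at 14
pos 23 'b': at 15
pos 24 'b': at 16  ** P3@[23:24],P6@[20:24]
pos 25 'c': at 1 (fail-walked)
pos 26 'c': at 10  ** P4@[25:26]
pos 27 'b': at 2 (fail-walked)
pos 28 'a': at 14
pos 29 'b': at 15
pos 30 'b': at 16  ** P3@[29:30],P6@[26:30]
pos 31 'b': at 9 (fail-walked)  ** P3@[30:31]
pos 32 'd': at 4 (fail-walked)
pos 33 'd': at 6
pos 34 'a': at 7  ** P1@[33:34],P2@[32:34]
pos 35 'd': at 4 (fail-walked)
pos 36 'a': at 5  ** P1@[35:36]
pos 37 'b': at 8 (fail-walked)
pos 38 'c': at 1 (fail-walked)
pos 39 'b': at 2
pos 40 'b': at 9 (fail-walked)  ** P3@[39:40]
pos 41 'b': at 9 (fail-walked)  ** P3@[40:41]
pos 42 'b': at 9 (fail-walked)  ** P3@[41:42]
pos 43 'd': at 4 (fail-walked)
pos 44 'a': at 5  ** P1@[43:44]
pos 45 'd': at 4 (fail-walked)
pos 46 'b': at 8 (fail-walked)
pos 47 'b': at 9  ** P3@[46:47]
pos 48 'b': at 9 (fail-walked)  ** P3@[47:48]
pos 49 'd': at 4 (fail-walked)
pos 50 'b': at 8 (fail-walked)
pos 51 'c': at 1 (fail-walked)
pos 52 'b': at 2
pos 53 'd': at 3  ** P0@[51:53]
pos 54 'b': at 8 (fail-walked)
pos 55 'a': at 11 (fail-walked)
pos 56 'a': at 11 (fail-walked)
pos 57 'b': at 8 (fail-walked)
pos 58 'a': at 11 (fail-walked)
pos 59 'c': at 12
pos 60 'c': at 13  ** P4@[59:60],P5@[58:60]
pos 61 'a': at 17 (fail-walked)
pos 62 'a': at 18  ** P7@[60:62]
pos 63 'c': at 12 (fail-walked)
pos 64 'c': at 13  ** P4@[63:64],P5@[62:64]

All matches (sorted): [[1,4],[2,4],[6,3],[6,6],[9,0],[12,7],[15,7],[17,4],[17,5],[18,4],[24,3],[24,6],[26,4],[30,3],[30,6],[31,3],[34,1],[34,2],[36,1],[40,3],[41,3],[42,3],[44,1],[47,3],[48,3],[53,0],[60,4],[60,5],[62,7],[64,4],[64,5]]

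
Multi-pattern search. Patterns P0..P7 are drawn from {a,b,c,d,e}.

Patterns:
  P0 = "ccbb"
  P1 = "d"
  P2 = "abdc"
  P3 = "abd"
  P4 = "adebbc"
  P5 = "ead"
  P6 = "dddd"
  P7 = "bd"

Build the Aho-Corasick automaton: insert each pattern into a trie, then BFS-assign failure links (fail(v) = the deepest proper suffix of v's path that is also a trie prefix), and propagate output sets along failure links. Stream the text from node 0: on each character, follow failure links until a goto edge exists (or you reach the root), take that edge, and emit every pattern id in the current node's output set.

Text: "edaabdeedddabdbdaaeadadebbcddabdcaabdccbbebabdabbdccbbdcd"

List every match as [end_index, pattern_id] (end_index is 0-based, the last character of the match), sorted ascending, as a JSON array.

Construct AC machine:
Trie nodes:
  0='ε' goto a→6 b→21 c→1 d→5 e→15
  1='c' goto c→2
  2='cc' goto b→3
  3='ccb' goto b→4
  4='ccbb' goto ·  [P0 ends]
  5='d' goto d→18  [P1 ends]
  6='a' goto b→7 d→10
  7='ab' goto d→8
  8='abd' goto c→9  [P3 ends]
  9='abdc' goto ·  [P2 ends]
  10='ad' goto e→11
  11='ade' goto b→12
  12='adeb' goto b→13
  13='adebb' goto c→14
  14='adebbc' goto ·  [P4 ends]
  15='e' goto a→16
  16='ea' goto d→17
  17='ead' goto ·  [P5 ends]
  18='dd' goto d→19
  19='ddd' goto d→20
  20='dddd' goto ·  [P6 ends]
  21='b' goto d→22
  22='bd' goto ·  [P7 ends]

Failure links (BFS by depth):
  fail(1) 'c': from fail(0)=0 chase 'c': 0 ⇒ 0;  out=∅∪out(0)=∅
  fail(5) 'd': from fail(0)=0 chase 'd': 0 ⇒ 0;  out={1}∪out(0)={1}
  fail(6) 'a': from fail(0)=0 chase 'a': 0 ⇒ 0;  out=∅∪out(0)=∅
  fail(15) 'e': from fail(0)=0 chase 'e': 0 ⇒ 0;  out=∅∪out(0)=∅
  fail(21) 'b': from fail(0)=0 chase 'b': 0 ⇒ 0;  out=∅∪out(0)=∅
  fail(2) 'cc': from fail(1)=0 chase 'c': 0 ⇒ 1;  out=∅∪out(1)=∅
  fail(7) 'ab': from fail(6)=0 chase 'b': 0 ⇒ 21;  out=∅∪out(21)=∅
  fail(10) 'ad': from fail(6)=0 chase 'd': 0 ⇒ 5;  out=∅∪out(5)={1}
  fail(16) 'ea': from fail(15)=0 chase 'a': 0 ⇒ 6;  out=∅∪out(6)=∅
  fail(18) 'dd': from fail(5)=0 chase 'd': 0 ⇒ 5;  out=∅∪out(5)={1}
  fail(22) 'bd': from fail(21)=0 chase 'd': 0 ⇒ 5;  out={7}∪out(5)={1,7}
  fail(3) 'ccb': from fail(2)=1 chase 'b': 1→0 ⇒ 21;  out=∅∪out(21)=∅
  fail(8) 'abd': from fail(7)=21 chase 'd': 21 ⇒ 22;  out={3}∪out(22)={1,3,7}
  fail(11) 'ade': from fail(10)=5 chase 'e': 5→0 ⇒ 15;  out=∅∪out(15)=∅
  fail(17) 'ead': from fail(16)=6 chase 'd': 6 ⇒ 10;  out={5}∪out(10)={1,5}
  fail(19) 'ddd': from fail(18)=5 chase 'd': 5 ⇒ 18;  out=∅∪out(18)={1}
  fail(4) 'ccbb': from fail(3)=21 chase 'b': 21→0 ⇒ 21;  out={0}∪out(21)={0}
  fail(9) 'abdc': from fail(8)=22 chase 'c': 22→5→0 ⇒ 1;  out={2}∪out(1)={2}
  fail(12) 'adeb': from fail(11)=15 chase 'b': 15→0 ⇒ 21;  out=∅∪out(21)=∅
  fail(20) 'dddd': from fail(19)=18 chase 'd': 18 ⇒ 19;  out={6}∪out(19)={1,6}
  fail(13) 'adebb': from fail(12)=21 chase 'b': 21→0 ⇒ 21;  out=∅∪out(21)=∅
  fail(14) 'adebbc': from fail(13)=21 chase 'c': 21→0 ⇒ 1;  out={4}∪out(1)={4}

Text stream:
[0] read 'e'  n0⇒n15
[1] read 'd'  n15⇒n5 (fail-walked)  → match P1@[1:1]
[2] read 'a'  n5⇒n6 (fail-walked)
[3] read 'a'  n6⇒n6 (fail-walked)
[4] read 'b'  n6⇒n7
[5] read 'd'  n7⇒n8  → match P1@[5:5],P3@[3:5],P7@[4:5]
[6] read 'e'  n8⇒n15 (fail-walked)
[7] read 'e'  n15⇒n15 (fail-walked)
[8] read 'd'  n15⇒n5 (fail-walked)  → match P1@[8:8]
[9] read 'd'  n5⇒n18  → match P1@[9:9]
[10] read 'd'  n18⇒n19  → match P1@[10:10]
[11] read 'a'  n19⇒n6 (fail-walked)
[12] read 'b'  n6⇒n7
[13] read 'd'  n7⇒n8  → match P1@[13:13],P3@[11:13],P7@[12:13]
[14] read 'b'  n8⇒n21 (fail-walked)
[15] read 'd'  n21⇒n22  → match P1@[15:15],P7@[14:15]
[16] read 'a'  n22⇒n6 (fail-walked)
[17] read 'a'  n6⇒n6 (fail-walked)
[18] read 'e'  n6⇒n15 (fail-walked)
[19] read 'a'  n15⇒n16
[20] read 'd'  n16⇒n17  → match P1@[20:20],P5@[18:20]
[21] read 'a'  n17⇒n6 (fail-walked)
[22] read 'd'  n6⇒n10  → match P1@[22:22]
[23] read 'e'  n10⇒n11
[24] read 'b'  n11⇒n12
[25] read 'b'  n12⇒n13
[26] read 'c'  n13⇒n14  → match P4@[21:26]
[27] read 'd'  n14⇒n5 (fail-walked)  → match P1@[27:27]
[28] read 'd'  n5⇒n18  → match P1@[28:28]
[29] read 'a'  n18⇒n6 (fail-walked)
[30] read 'b'  n6⇒n7
[31] read 'd'  n7⇒n8  → match P1@[31:31],P3@[29:31],P7@[30:31]
[32] read 'c'  n8⇒n9  → match P2@[29:32]
[33] read 'a'  n9⇒n6 (fail-walked)
[34] read 'a'  n6⇒n6 (fail-walked)
[35] read 'b'  n6⇒n7
[36] read 'd'  n7⇒n8  → match P1@[36:36],P3@[34:36],P7@[35:36]
[37] read 'c'  n8⇒n9  → match P2@[34:37]
[38] read 'c'  n9⇒n2 (fail-walked)
[39] read 'b'  n2⇒n3
[40] read 'b'  n3⇒n4  → match P0@[37:40]
[41] read 'e'  n4⇒n15 (fail-walked)
[42] read 'b'  n15⇒n21 (fail-walked)
[43] read 'a'  n21⇒n6 (fail-walked)
[44] read 'b'  n6⇒n7
[45] read 'd'  n7⇒n8  → match P1@[45:45],P3@[43:45],P7@[44:45]
[46] read 'a'  n8⇒n6 (fail-walked)
[47] read 'b'  n6⇒n7
[48] read 'b'  n7⇒n21 (fail-walked)
[49] read 'd'  n21⇒n22  → match P1@[49:49],P7@[48:49]
[50] read 'c'  n22⇒n1 (fail-walked)
[51] read 'c'  n1⇒n2
[52] read 'b'  n2⇒n3
[53] read 'b'  n3⇒n4  → match P0@[50:53]
[54] read 'd'  n4⇒n22 (fail-walked)  → match P1@[54:54],P7@[53:54]
[55] read 'c'  n22⇒n1 (fail-walked)
[56] read 'd'  n1⇒n5 (fail-walked)  → match P1@[56:56]

Matches: [[1,1],[5,1],[5,3],[5,7],[8,1],[9,1],[10,1],[13,1],[13,3],[13,7],[15,1],[15,7],[20,1],[20,5],[22,1],[26,4],[27,1],[28,1],[31,1],[31,3],[31,7],[32,2],[36,1],[36,3],[36,7],[37,2],[40,0],[45,1],[45,3],[45,7],[49,1],[49,7],[53,0],[54,1],[54,7],[56,1]]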